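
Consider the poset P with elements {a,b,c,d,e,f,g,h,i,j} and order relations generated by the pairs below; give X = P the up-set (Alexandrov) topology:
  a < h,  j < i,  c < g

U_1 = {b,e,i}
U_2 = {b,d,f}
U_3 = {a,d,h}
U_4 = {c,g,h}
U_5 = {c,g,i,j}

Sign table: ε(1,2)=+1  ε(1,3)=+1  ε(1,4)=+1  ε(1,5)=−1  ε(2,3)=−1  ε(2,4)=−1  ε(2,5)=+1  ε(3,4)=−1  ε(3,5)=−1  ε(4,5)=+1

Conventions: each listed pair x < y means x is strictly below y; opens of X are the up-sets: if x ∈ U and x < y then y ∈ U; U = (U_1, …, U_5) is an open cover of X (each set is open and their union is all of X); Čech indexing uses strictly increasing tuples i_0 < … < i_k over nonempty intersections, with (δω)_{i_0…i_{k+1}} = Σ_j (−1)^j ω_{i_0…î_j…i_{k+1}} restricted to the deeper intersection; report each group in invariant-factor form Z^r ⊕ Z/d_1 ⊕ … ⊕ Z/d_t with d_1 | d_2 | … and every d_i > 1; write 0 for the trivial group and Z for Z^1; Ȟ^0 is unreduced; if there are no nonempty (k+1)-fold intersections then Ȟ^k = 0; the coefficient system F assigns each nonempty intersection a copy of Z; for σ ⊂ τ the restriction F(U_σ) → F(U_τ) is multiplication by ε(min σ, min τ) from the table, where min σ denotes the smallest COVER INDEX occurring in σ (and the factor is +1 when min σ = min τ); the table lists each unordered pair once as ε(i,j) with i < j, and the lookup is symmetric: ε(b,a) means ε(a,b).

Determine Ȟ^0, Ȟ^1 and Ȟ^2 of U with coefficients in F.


cover nerve:
  U12={b} U15={i} U23={d} U34={h} U45={c,g}
C dims 5,5; δ0: rk 5, SNF 1^4·2
Ȟ^0: (5−5)−0=0 ⇒ 0
Ȟ^1: (5−0)−5=0 plus torsion [2] ⇒ Z/2
Ȟ^2: (0−0)−0=0 ⇒ 0

Ȟ^0 = 0,  Ȟ^1 = Z/2,  Ȟ^2 = 0


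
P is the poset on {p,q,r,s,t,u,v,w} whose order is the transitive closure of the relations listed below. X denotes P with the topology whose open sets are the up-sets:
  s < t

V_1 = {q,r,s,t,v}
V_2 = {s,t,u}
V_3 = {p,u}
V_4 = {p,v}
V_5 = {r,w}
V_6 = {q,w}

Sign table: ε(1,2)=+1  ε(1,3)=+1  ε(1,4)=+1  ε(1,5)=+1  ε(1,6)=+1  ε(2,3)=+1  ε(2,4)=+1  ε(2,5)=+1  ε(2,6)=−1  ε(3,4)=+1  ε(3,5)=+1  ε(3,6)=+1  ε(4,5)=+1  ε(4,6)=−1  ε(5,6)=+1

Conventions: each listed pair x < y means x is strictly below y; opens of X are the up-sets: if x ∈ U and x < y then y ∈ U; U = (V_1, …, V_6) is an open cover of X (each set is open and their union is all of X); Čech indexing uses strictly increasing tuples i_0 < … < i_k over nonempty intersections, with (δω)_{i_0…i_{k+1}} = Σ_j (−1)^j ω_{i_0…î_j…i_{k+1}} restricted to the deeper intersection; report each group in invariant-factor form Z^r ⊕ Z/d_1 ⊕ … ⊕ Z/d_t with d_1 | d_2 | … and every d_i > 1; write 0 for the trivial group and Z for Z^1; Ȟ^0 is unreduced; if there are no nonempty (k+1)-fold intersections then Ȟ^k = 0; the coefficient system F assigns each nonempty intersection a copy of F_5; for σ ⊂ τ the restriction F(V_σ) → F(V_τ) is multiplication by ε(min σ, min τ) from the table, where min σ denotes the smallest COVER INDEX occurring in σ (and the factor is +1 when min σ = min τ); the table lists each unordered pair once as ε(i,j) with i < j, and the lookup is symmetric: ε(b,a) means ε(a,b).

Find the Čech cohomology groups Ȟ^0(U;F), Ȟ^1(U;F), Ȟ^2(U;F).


Ȟ^0 = Z/5, Ȟ^1 = Z/5 ⊕ Z/5 and Ȟ^2 = 0

nonempty overlaps:
  V12={s,t} V14={v} V15={r} V16={q} V23={u} V34={p} V56={w}
C dims 6,7; δ0: rk_F5 5
degree 0: 6−5−0 = 1 → Ȟ^0 ≅ Z/5
degree 1: 7−0−5 = 2 → Ȟ^1 ≅ Z/5 ⊕ Z/5
degree 2: 0−0−0 = 0 → Ȟ^2 ≅ 0


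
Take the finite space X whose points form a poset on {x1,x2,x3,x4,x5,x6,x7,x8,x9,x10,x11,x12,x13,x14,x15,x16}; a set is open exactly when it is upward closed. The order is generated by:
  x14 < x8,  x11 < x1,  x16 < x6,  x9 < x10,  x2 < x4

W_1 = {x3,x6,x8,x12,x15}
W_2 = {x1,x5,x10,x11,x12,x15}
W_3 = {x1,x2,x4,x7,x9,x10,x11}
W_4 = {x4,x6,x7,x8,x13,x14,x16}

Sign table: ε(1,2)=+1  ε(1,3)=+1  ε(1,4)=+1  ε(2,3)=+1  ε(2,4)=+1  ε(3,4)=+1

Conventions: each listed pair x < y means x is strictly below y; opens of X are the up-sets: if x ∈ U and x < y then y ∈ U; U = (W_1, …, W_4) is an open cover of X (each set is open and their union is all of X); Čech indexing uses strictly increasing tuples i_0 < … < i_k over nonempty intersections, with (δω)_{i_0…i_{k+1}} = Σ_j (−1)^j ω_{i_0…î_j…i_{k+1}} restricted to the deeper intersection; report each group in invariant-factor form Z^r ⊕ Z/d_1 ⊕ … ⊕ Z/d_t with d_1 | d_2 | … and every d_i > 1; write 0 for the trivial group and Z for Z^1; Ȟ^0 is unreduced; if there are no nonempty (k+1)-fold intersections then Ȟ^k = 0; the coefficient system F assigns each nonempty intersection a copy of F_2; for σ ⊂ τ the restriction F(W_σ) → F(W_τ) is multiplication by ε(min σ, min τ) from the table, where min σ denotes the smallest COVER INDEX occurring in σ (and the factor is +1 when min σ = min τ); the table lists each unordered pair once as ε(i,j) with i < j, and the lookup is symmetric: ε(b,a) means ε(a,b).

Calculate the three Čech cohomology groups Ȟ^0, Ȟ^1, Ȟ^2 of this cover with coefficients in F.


intersection data:
  W12={x12,x15} W14={x6,x8} W23={x1,x10,x11} W34={x4,x7}
C dims 4,4; δ0: rk_F2 3
Ȟ^0 = (4 − 3) − 0 = 1, so Ȟ^0 ≅ Z/2
Ȟ^1 = (4 − 0) − 3 = 1, so Ȟ^1 ≅ Z/2
Ȟ^2 = (0 − 0) − 0 = 0, so Ȟ^2 ≅ 0

Ȟ^0 = Z/2; Ȟ^1 = Z/2; Ȟ^2 = 0


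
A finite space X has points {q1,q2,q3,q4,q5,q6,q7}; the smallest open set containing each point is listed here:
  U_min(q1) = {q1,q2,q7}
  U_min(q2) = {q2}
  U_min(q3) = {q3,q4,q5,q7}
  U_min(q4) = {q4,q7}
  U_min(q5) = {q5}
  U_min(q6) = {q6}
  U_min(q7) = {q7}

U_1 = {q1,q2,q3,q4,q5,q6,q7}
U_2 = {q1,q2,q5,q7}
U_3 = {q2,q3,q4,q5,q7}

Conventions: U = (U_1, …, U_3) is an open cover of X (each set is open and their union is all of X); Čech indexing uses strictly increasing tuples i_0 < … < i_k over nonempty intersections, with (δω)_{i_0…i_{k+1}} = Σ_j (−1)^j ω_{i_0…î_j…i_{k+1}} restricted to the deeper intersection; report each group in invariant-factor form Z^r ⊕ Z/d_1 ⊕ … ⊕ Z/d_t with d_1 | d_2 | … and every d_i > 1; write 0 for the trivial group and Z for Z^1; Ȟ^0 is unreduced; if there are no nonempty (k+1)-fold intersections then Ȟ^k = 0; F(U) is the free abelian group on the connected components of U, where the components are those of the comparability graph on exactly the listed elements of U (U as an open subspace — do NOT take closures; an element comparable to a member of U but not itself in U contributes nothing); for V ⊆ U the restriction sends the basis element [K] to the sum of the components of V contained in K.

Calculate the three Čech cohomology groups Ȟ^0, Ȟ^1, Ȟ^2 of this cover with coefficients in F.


intersection data:
  U12={q1,q2,q5,q7} U13={q2,q3,q4,q5,q7} U23={q2,q5,q7}
  U123={q2,q5,q7}
components per intersection:
  U1: {q1,q2,q3,q4,q5,q7} {q6}
  U2: {q1,q2,q7} {q5}
  U3: {q2} {q3,q4,q5,q7}
  U12: {q1,q2,q7} {q5}
  U13: {q2} {q3,q4,q5,q7}
  U23: {q2} {q5} {q7}
  U123: {q2} {q5} {q7}
C dims 6,7,3; δ0: rk 4, SNF 1^4; δ1: rk 3, SNF 1^3
Ȟ^0 = (6 − 4) − 0 = 2, so Ȟ^0 ≅ Z^2
Ȟ^1 = (7 − 3) − 4 = 0, so Ȟ^1 ≅ 0
Ȟ^2 = (3 − 0) − 3 = 0, so Ȟ^2 ≅ 0

Ȟ^0(U;F) ≅ Z^2, Ȟ^1(U;F) ≅ 0 and Ȟ^2(U;F) ≅ 0


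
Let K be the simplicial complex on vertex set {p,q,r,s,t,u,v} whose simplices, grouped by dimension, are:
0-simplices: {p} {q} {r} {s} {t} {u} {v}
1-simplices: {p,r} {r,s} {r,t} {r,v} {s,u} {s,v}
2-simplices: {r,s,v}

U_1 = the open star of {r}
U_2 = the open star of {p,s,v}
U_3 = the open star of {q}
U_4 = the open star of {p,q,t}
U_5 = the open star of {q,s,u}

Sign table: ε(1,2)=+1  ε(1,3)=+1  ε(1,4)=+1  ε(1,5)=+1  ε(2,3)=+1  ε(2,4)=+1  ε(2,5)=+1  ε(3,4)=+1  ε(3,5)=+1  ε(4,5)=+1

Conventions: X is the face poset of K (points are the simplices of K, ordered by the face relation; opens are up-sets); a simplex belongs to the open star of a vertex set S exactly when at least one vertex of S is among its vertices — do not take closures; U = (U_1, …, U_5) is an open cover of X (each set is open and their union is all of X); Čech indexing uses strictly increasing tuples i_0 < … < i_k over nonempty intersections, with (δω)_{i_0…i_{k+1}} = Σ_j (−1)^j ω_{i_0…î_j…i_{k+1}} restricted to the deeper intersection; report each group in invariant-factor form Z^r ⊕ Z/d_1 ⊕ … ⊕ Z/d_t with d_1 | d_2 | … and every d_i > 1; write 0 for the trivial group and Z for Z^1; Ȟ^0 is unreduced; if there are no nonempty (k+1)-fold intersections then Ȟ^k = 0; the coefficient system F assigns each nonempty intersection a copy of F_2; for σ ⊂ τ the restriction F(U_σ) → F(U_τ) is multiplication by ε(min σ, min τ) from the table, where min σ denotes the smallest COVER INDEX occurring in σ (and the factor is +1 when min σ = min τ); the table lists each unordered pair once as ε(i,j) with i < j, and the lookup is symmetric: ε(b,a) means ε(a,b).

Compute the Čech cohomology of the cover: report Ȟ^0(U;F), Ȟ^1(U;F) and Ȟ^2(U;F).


Ȟ^0 = Z/2, Ȟ^1 = Z/2, Ȟ^2 = 0

cover nerve:
  U1={{r},{p,r},{r,s},{r,t},{r,v},{r,s,v}} U2={{p},{s},{v},{p,r},{r,s},{r,v},{s,u},{s,v},{r,s,v}} U3={{q}} U4={{p},{q},{t},{p,r},{r,t}} U5={{q},{s},{u},{r,s},{s,u},{s,v},{r,s,v}}
  U12={{p,r},{r,s},{r,v},{r,s,v}} U14={{p,r},{r,t}} U15={{r,s},{r,s,v}} U24={{p},{p,r}} U25={{s},{r,s},{s,u},{s,v},{r,s,v}} U34={{q}} U35={{q}} U45={{q}}
  U124={{p,r}} U125={{r,s},{r,s,v}} U345={{q}}
C dims 5,8,3; δ0: rk_F2 4; δ1: rk_F2 3
Ȟ^0: (5−4)−0=1 ⇒ Z/2
Ȟ^1: (8−3)−4=1 ⇒ Z/2
Ȟ^2: (3−0)−3=0 ⇒ 0


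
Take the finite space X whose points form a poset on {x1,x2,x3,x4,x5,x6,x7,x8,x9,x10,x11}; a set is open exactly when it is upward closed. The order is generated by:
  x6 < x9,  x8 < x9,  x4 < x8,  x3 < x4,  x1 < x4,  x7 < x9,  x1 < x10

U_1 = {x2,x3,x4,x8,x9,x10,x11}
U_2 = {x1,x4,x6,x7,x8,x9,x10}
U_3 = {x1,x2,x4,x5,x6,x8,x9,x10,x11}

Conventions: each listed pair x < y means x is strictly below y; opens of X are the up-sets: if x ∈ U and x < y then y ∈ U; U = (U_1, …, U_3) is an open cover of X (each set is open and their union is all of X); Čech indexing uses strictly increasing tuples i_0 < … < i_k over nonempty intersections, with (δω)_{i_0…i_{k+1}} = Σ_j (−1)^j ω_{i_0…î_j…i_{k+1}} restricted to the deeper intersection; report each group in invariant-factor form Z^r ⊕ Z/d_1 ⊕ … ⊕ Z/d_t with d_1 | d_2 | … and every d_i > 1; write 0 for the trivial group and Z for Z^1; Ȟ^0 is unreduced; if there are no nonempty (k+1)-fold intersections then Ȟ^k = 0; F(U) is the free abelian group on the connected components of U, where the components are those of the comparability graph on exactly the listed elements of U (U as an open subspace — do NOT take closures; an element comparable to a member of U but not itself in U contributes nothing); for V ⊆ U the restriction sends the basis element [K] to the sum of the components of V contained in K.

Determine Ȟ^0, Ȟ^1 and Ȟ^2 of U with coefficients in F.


Ȟ^0(U;F) ≅ Z^4; Ȟ^1(U;F) ≅ 0; Ȟ^2(U;F) ≅ 0

intersection data:
  U12={x4,x8,x9,x10} U13={x2,x4,x8,x9,x10,x11} U23={x1,x4,x6,x8,x9,x10}
  U123={x4,x8,x9,x10}
components per intersection:
  U1: {x2} {x3,x4,x8,x9} {x10} {x11}
  U2: {x1,x4,x6,x7,x8,x9,x10}
  U3: {x1,x4,x6,x8,x9,x10} {x2} {x5} {x11}
  U12: {x4,x8,x9} {x10}
  U13: {x2} {x4,x8,x9} {x10} {x11}
  U23: {x1,x4,x6,x8,x9,x10}
  U123: {x4,x8,x9} {x10}
C dims 9,7,2; δ0: rk 5, SNF 1^5; δ1: rk 2, SNF 1^2
Ȟ^0 = (9 − 5) − 0 = 4, so Ȟ^0 ≅ Z^4
Ȟ^1 = (7 − 2) − 5 = 0, so Ȟ^1 ≅ 0
Ȟ^2 = (2 − 0) − 2 = 0, so Ȟ^2 ≅ 0


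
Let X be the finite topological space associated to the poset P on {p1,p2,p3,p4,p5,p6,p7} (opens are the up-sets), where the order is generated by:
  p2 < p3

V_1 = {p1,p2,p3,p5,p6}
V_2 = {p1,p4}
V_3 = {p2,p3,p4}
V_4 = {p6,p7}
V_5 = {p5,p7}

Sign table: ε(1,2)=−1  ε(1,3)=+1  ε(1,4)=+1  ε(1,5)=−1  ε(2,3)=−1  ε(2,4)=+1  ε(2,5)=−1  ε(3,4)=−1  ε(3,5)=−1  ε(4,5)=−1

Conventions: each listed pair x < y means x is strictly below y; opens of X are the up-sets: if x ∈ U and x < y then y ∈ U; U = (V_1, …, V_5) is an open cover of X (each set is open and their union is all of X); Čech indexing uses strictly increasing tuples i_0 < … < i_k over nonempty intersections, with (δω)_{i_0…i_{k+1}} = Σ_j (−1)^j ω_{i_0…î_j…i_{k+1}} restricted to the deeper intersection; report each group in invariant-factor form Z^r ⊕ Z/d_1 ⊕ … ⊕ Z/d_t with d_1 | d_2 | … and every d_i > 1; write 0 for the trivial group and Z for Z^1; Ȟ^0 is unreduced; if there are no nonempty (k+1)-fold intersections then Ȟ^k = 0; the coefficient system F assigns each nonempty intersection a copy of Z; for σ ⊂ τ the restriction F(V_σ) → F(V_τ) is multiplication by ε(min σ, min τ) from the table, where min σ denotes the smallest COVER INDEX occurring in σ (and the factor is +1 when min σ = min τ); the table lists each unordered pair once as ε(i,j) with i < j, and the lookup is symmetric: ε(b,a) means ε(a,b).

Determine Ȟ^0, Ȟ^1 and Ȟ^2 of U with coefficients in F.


Ȟ^0(U;F) ≅ Z, Ȟ^1(U;F) ≅ Z^2 and Ȟ^2(U;F) ≅ 0

nerve simplices:
  V12={p1} V13={p2,p3} V14={p6} V15={p5} V23={p4} V45={p7}
C dims 5,6; δ0: rk 4, SNF 1^4
degree 0: 5−4−0 = 1 → Ȟ^0 ≅ Z
degree 1: 6−0−4 = 2 → Ȟ^1 ≅ Z^2
degree 2: 0−0−0 = 0 → Ȟ^2 ≅ 0


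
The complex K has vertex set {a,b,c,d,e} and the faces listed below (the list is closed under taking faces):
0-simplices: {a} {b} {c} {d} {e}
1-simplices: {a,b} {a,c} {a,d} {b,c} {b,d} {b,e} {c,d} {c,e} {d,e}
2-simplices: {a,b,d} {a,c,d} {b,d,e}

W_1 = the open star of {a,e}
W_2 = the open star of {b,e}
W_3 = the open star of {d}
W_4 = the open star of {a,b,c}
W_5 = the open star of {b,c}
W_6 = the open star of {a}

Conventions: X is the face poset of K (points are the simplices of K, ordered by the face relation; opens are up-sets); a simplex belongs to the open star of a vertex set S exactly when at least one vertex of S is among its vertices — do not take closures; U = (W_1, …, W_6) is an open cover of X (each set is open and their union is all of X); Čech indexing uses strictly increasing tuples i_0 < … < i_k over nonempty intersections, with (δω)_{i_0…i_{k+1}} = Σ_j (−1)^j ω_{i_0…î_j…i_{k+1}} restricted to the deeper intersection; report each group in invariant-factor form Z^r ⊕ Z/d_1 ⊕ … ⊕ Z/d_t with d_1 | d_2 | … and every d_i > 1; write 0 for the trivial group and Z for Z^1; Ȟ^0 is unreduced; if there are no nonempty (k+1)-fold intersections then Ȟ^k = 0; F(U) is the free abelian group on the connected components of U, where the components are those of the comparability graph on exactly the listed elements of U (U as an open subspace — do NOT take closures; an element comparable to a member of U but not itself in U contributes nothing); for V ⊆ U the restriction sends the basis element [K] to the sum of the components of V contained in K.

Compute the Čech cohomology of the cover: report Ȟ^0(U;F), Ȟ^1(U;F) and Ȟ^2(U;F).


intersection data:
  W1={{a},{e},{a,b},{a,c},{a,d},{b,e},{c,e},{d,e},{a,b,d},{a,c,d},{b,d,e}} W2={{b},{e},{a,b},{b,c},{b,d},{b,e},{c,e},{d,e},{a,b,d},{b,d,e}} W3={{d},{a,d},{b,d},{c,d},{d,e},{a,b,d},{a,c,d},{b,d,e}} W4={{a},{b},{c},{a,b},{a,c},{a,d},{b,c},{b,d},{b,e},{c,d},{c,e},{a,b,d},{a,c,d},{b,d,e}} W5={{b},{c},{a,b},{a,c},{b,c},{b,d},{b,e},{c,d},{c,e},{a,b,d},{a,c,d},{b,d,e}} W6={{a},{a,b},{a,c},{a,d},{a,b,d},{a,c,d}}
  W12={{e},{a,b},{b,e},{c,e},{d,e},{a,b,d},{b,d,e}} W13={{a,d},{d,e},{a,b,d},{a,c,d},{b,d,e}} W14={{a},{a,b},{a,c},{a,d},{b,e},{c,e},{a,b,d},{a,c,d},{b,d,e}} W15={{a,b},{a,c},{b,e},{c,e},{a,b,d},{a,c,d},{b,d,e}} W16={{a},{a,b},{a,c},{a,d},{a,b,d},{a,c,d}} W23={{b,d},{d,e},{a,b,d},{b,d,e}} W24={{b},{a,b},{b,c},{b,d},{b,e},{c,e},{a,b,d},{b,d,e}} W25={{b},{a,b},{b,c},{b,d},{b,e},{c,e},{a,b,d},{b,d,e}} W26={{a,b},{a,b,d}} W34={{a,d},{b,d},{c,d},{a,b,d},{a,c,d},{b,d,e}} W35={{b,d},{c,d},{a,b,d},{a,c,d},{b,d,e}} W36={{a,d},{a,b,d},{a,c,d}} W45={{b},{c},{a,b},{a,c},{b,c},{b,d},{b,e},{c,d},{c,e},{a,b,d},{a,c,d},{b,d,e}} W46={{a},{a,b},{a,c},{a,d},{a,b,d},{a,c,d}} W56={{a,b},{a,c},{a,b,d},{a,c,d}}
  W123={{d,e},{a,b,d},{b,d,e}} W124={{a,b},{b,e},{c,e},{a,b,d},{b,d,e}} W125={{a,b},{b,e},{c,e},{a,b,d},{b,d,e}} W126={{a,b},{a,b,d}} W134={{a,d},{a,b,d},{a,c,d},{b,d,e}} W135={{a,b,d},{a,c,d},{b,d,e}} W136={{a,d},{a,b,d},{a,c,d}} W145={{a,b},{a,c},{b,e},{c,e},{a,b,d},{a,c,d},{b,d,e}} W146={{a},{a,b},{a,c},{a,d},{a,b,d},{a,c,d}} W156={{a,b},{a,c},{a,b,d},{a,c,d}} W234={{b,d},{a,b,d},{b,d,e}} W235={{b,d},{a,b,d},{b,d,e}} W236={{a,b,d}} W245={{b},{a,b},{b,c},{b,d},{b,e},{c,e},{a,b,d},{b,d,e}} W246={{a,b},{a,b,d}} W256={{a,b},{a,b,d}} W345={{b,d},{c,d},{a,b,d},{a,c,d},{b,d,e}} W346={{a,d},{a,b,d},{a,c,d}} W356={{a,b,d},{a,c,d}} W456={{a,b},{a,c},{a,b,d},{a,c,d}}
  W1234={{a,b,d},{b,d,e}} W1235={{a,b,d},{b,d,e}} W1236={{a,b,d}} W1245={{a,b},{b,e},{c,e},{a,b,d},{b,d,e}} W1246={{a,b},{a,b,d}} W1256={{a,b},{a,b,d}} W1345={{a,b,d},{a,c,d},{b,d,e}} W1346={{a,d},{a,b,d},{a,c,d}} W1356={{a,b,d},{a,c,d}} W1456={{a,b},{a,c},{a,b,d},{a,c,d}} W2345={{b,d},{a,b,d},{b,d,e}} W2346={{a,b,d}} W2356={{a,b,d}} W2456={{a,b},{a,b,d}} W3456={{a,b,d},{a,c,d}}
  W12345={{a,b,d},{b,d,e}} W12346={{a,b,d}} W12356={{a,b,d}} W12456={{a,b},{a,b,d}} W13456={{a,b,d},{a,c,d}} W23456={{a,b,d}}
  W123456={{a,b,d}}
components per intersection:
  W1: {{a},{a,b},{a,c},{a,d},{a,b,d},{a,c,d}} {{e},{b,e},{c,e},{d,e},{b,d,e}}
  W2: {{b},{e},{a,b},{b,c},{b,d},{b,e},{c,e},{d,e},{a,b,d},{b,d,e}}
  W3: {{d},{a,d},{b,d},{c,d},{d,e},{a,b,d},{a,c,d},{b,d,e}}
  W4: {{a},{b},{c},{a,b},{a,c},{a,d},{b,c},{b,d},{b,e},{c,d},{c,e},{a,b,d},{a,c,d},{b,d,e}}
  W5: {{b},{c},{a,b},{a,c},{b,c},{b,d},{b,e},{c,d},{c,e},{a,b,d},{a,c,d},{b,d,e}}
  W6: {{a},{a,b},{a,c},{a,d},{a,b,d},{a,c,d}}
  W12: {{e},{b,e},{c,e},{d,e},{b,d,e}} {{a,b},{a,b,d}}
  W13: {{a,d},{a,b,d},{a,c,d}} {{d,e},{b,d,e}}
  W14: {{a},{a,b},{a,c},{a,d},{a,b,d},{a,c,d}} {{b,e},{b,d,e}} {{c,e}}
  W15: {{a,b},{a,b,d}} {{a,c},{a,c,d}} {{b,e},{b,d,e}} {{c,e}}
  W16: {{a},{a,b},{a,c},{a,d},{a,b,d},{a,c,d}}
  W23: {{b,d},{d,e},{a,b,d},{b,d,e}}
  W24: {{b},{a,b},{b,c},{b,d},{b,e},{a,b,d},{b,d,e}} {{c,e}}
  W25: {{b},{a,b},{b,c},{b,d},{b,e},{a,b,d},{b,d,e}} {{c,e}}
  W26: {{a,b},{a,b,d}}
  W34: {{a,d},{b,d},{c,d},{a,b,d},{a,c,d},{b,d,e}}
  W35: {{b,d},{a,b,d},{b,d,e}} {{c,d},{a,c,d}}
  W36: {{a,d},{a,b,d},{a,c,d}}
  W45: {{b},{c},{a,b},{a,c},{b,c},{b,d},{b,e},{c,d},{c,e},{a,b,d},{a,c,d},{b,d,e}}
  W46: {{a},{a,b},{a,c},{a,d},{a,b,d},{a,c,d}}
  W56: {{a,b},{a,b,d}} {{a,c},{a,c,d}}
  W123: {{d,e},{b,d,e}} {{a,b,d}}
  W124: {{a,b},{a,b,d}} {{b,e},{b,d,e}} {{c,e}}
  W125: {{a,b},{a,b,d}} {{b,e},{b,d,e}} {{c,e}}
  W126: {{a,b},{a,b,d}}
  W134: {{a,d},{a,b,d},{a,c,d}} {{b,d,e}}
  W135: {{a,b,d}} {{a,c,d}} {{b,d,e}}
  W136: {{a,d},{a,b,d},{a,c,d}}
  W145: {{a,b},{a,b,d}} {{a,c},{a,c,d}} {{b,e},{b,d,e}} {{c,e}}
  W146: {{a},{a,b},{a,c},{a,d},{a,b,d},{a,c,d}}
  W156: {{a,b},{a,b,d}} {{a,c},{a,c,d}}
  W234: {{b,d},{a,b,d},{b,d,e}}
  W235: {{b,d},{a,b,d},{b,d,e}}
  W236: {{a,b,d}}
  W245: {{b},{a,b},{b,c},{b,d},{b,e},{a,b,d},{b,d,e}} {{c,e}}
  W246: {{a,b},{a,b,d}}
  W256: {{a,b},{a,b,d}}
  W345: {{b,d},{a,b,d},{b,d,e}} {{c,d},{a,c,d}}
  W346: {{a,d},{a,b,d},{a,c,d}}
  W356: {{a,b,d}} {{a,c,d}}
  W456: {{a,b},{a,b,d}} {{a,c},{a,c,d}}
  W1234: {{a,b,d}} {{b,d,e}}
  W1235: {{a,b,d}} {{b,d,e}}
  W1236: {{a,b,d}}
  W1245: {{a,b},{a,b,d}} {{b,e},{b,d,e}} {{c,e}}
  W1246: {{a,b},{a,b,d}}
  W1256: {{a,b},{a,b,d}}
  W1345: {{a,b,d}} {{a,c,d}} {{b,d,e}}
  W1346: {{a,d},{a,b,d},{a,c,d}}
  W1356: {{a,b,d}} {{a,c,d}}
  W1456: {{a,b},{a,b,d}} {{a,c},{a,c,d}}
  W2345: {{b,d},{a,b,d},{b,d,e}}
  W2346: {{a,b,d}}
  W2356: {{a,b,d}}
  W2456: {{a,b},{a,b,d}}
  W3456: {{a,b,d}} {{a,c,d}}
  W12345: {{a,b,d}} {{b,d,e}}
  W12346: {{a,b,d}}
  W12356: {{a,b,d}}
  W12456: {{a,b},{a,b,d}}
  W13456: {{a,b,d}} {{a,c,d}}
  W23456: {{a,b,d}}
  W123456: {{a,b,d}}
C dims 7,26,36,24; δ0: rk 6, SNF 1^6; δ1: rk 19, SNF 1^19; δ2: rk 17, SNF 1^17
Ȟ^0 = (7 − 6) − 0 = 1, so Ȟ^0 ≅ Z
Ȟ^1 = (26 − 19) − 6 = 1, so Ȟ^1 ≅ Z
Ȟ^2 = (36 − 17) − 19 = 0, so Ȟ^2 ≅ 0

Ȟ^0(U;F) ≅ Z,  Ȟ^1(U;F) ≅ Z,  Ȟ^2(U;F) ≅ 0


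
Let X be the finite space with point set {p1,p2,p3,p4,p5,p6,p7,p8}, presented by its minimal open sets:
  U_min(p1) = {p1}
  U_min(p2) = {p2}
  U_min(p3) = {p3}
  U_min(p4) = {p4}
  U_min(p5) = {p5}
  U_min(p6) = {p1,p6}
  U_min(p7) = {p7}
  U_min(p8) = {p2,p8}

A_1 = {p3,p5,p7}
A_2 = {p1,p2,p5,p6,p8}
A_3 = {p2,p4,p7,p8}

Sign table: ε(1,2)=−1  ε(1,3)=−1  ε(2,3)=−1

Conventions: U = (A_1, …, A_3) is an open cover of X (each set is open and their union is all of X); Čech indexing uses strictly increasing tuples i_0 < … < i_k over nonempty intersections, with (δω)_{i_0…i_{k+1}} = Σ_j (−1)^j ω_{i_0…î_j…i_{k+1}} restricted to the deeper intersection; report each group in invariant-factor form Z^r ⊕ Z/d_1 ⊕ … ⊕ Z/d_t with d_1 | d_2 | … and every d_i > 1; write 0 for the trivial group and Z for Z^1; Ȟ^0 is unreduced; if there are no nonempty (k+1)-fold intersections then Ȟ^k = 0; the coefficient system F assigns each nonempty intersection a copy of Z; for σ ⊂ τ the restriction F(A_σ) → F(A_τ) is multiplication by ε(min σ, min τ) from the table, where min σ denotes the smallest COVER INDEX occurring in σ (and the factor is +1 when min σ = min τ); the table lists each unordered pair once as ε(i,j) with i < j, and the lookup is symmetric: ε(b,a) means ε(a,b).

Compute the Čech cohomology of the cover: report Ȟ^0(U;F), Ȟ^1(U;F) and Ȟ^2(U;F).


cover nerve:
  A12={p5} A13={p7} A23={p2,p8}
C dims 3,3; δ0: rk 3, SNF 1^2·2
Ȟ^0: (3−3)−0=0 ⇒ 0
Ȟ^1: (3−0)−3=0 plus torsion [2] ⇒ Z/2
Ȟ^2: (0−0)−0=0 ⇒ 0

Ȟ^0(U;F) ≅ 0, Ȟ^1(U;F) ≅ Z/2, Ȟ^2(U;F) ≅ 0


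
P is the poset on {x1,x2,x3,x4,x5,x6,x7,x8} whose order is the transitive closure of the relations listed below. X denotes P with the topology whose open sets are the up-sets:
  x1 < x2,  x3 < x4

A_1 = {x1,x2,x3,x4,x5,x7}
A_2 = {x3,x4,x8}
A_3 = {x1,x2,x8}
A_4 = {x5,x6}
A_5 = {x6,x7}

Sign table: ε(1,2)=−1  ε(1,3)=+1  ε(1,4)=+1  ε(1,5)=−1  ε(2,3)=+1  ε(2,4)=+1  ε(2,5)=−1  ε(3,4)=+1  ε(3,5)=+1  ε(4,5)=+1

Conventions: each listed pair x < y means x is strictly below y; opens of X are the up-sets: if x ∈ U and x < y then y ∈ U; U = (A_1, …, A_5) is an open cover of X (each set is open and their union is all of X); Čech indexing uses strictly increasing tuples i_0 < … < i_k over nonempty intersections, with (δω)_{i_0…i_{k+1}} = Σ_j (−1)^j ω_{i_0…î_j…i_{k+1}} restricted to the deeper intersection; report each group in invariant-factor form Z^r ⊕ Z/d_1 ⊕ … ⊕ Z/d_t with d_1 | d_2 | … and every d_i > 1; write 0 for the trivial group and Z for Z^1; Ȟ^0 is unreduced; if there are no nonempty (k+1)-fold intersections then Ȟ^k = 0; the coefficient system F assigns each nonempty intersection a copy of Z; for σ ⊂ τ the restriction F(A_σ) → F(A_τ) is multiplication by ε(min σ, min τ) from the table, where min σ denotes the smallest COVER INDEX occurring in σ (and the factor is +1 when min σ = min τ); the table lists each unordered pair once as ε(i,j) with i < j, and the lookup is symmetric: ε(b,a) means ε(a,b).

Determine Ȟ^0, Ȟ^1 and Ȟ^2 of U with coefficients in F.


intersection data:
  A12={x3,x4} A13={x1,x2} A14={x5} A15={x7} A23={x8} A45={x6}
C dims 5,6; δ0: rk 5, SNF 1^4·2
Ȟ^0 = (5 − 5) − 0 = 0, so Ȟ^0 ≅ 0
Ȟ^1 = (6 − 0) − 5 = 1 plus torsion [2], so Ȟ^1 ≅ Z ⊕ Z/2
Ȟ^2 = (0 − 0) − 0 = 0, so Ȟ^2 ≅ 0

Ȟ^0 = 0, Ȟ^1 = Z ⊕ Z/2, Ȟ^2 = 0


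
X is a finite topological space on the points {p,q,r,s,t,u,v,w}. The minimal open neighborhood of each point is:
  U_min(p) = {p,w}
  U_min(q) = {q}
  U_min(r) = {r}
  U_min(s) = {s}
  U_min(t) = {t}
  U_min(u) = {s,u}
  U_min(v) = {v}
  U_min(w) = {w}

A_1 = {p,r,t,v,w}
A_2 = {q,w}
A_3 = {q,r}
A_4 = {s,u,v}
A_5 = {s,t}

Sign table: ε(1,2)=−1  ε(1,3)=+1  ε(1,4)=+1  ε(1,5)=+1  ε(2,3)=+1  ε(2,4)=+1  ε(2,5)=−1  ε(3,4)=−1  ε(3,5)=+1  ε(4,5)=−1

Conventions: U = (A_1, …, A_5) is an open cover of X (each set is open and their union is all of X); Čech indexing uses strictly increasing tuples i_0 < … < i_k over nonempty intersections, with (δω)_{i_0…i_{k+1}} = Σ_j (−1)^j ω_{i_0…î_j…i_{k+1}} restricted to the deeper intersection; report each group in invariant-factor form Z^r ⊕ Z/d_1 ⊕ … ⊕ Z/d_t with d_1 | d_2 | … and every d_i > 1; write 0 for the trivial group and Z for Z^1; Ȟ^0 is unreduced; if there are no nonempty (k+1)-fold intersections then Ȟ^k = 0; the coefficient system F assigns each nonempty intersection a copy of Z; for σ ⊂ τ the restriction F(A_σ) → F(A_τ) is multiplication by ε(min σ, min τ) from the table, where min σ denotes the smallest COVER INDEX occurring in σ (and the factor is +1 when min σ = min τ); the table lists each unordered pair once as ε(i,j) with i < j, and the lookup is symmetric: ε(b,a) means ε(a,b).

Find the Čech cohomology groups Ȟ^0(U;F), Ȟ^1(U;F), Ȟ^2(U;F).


Ȟ^0 = 0, Ȟ^1 = Z ⊕ Z/2, Ȟ^2 = 0

intersection data:
  A12={w} A13={r} A14={v} A15={t} A23={q} A45={s}
C dims 5,6; δ0: rk 5, SNF 1^4·2
Ȟ^0 = (5 − 5) − 0 = 0, so Ȟ^0 ≅ 0
Ȟ^1 = (6 − 0) − 5 = 1 plus torsion [2], so Ȟ^1 ≅ Z ⊕ Z/2
Ȟ^2 = (0 − 0) − 0 = 0, so Ȟ^2 ≅ 0


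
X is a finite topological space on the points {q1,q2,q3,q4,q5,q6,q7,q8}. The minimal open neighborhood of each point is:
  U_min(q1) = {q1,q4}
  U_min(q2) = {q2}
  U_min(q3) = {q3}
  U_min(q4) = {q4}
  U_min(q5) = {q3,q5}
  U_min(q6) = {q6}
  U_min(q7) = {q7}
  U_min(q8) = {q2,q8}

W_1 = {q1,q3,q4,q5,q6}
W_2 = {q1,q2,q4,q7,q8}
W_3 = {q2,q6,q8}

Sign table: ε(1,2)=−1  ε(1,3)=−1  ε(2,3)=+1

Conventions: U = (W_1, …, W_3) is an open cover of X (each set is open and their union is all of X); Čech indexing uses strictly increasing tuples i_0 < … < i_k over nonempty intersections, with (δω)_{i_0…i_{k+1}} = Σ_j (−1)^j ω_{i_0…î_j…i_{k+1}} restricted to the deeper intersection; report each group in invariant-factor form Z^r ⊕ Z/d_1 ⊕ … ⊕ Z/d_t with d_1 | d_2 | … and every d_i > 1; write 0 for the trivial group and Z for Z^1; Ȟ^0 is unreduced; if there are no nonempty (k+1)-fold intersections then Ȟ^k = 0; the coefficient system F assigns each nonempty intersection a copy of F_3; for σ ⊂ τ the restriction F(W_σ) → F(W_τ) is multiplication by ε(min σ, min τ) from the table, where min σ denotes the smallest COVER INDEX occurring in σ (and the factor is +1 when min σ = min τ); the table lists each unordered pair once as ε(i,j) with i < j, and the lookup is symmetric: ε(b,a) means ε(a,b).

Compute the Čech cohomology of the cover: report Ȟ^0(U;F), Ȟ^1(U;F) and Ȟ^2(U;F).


Ȟ^0(U;F) ≅ Z/3, Ȟ^1(U;F) ≅ Z/3, Ȟ^2(U;F) ≅ 0

nerve simplices:
  W12={q1,q4} W13={q6} W23={q2,q8}
C dims 3,3; δ0: rk_F3 2
degree 0: 3−2−0 = 1 → Ȟ^0 ≅ Z/3
degree 1: 3−0−2 = 1 → Ȟ^1 ≅ Z/3
degree 2: 0−0−0 = 0 → Ȟ^2 ≅ 0


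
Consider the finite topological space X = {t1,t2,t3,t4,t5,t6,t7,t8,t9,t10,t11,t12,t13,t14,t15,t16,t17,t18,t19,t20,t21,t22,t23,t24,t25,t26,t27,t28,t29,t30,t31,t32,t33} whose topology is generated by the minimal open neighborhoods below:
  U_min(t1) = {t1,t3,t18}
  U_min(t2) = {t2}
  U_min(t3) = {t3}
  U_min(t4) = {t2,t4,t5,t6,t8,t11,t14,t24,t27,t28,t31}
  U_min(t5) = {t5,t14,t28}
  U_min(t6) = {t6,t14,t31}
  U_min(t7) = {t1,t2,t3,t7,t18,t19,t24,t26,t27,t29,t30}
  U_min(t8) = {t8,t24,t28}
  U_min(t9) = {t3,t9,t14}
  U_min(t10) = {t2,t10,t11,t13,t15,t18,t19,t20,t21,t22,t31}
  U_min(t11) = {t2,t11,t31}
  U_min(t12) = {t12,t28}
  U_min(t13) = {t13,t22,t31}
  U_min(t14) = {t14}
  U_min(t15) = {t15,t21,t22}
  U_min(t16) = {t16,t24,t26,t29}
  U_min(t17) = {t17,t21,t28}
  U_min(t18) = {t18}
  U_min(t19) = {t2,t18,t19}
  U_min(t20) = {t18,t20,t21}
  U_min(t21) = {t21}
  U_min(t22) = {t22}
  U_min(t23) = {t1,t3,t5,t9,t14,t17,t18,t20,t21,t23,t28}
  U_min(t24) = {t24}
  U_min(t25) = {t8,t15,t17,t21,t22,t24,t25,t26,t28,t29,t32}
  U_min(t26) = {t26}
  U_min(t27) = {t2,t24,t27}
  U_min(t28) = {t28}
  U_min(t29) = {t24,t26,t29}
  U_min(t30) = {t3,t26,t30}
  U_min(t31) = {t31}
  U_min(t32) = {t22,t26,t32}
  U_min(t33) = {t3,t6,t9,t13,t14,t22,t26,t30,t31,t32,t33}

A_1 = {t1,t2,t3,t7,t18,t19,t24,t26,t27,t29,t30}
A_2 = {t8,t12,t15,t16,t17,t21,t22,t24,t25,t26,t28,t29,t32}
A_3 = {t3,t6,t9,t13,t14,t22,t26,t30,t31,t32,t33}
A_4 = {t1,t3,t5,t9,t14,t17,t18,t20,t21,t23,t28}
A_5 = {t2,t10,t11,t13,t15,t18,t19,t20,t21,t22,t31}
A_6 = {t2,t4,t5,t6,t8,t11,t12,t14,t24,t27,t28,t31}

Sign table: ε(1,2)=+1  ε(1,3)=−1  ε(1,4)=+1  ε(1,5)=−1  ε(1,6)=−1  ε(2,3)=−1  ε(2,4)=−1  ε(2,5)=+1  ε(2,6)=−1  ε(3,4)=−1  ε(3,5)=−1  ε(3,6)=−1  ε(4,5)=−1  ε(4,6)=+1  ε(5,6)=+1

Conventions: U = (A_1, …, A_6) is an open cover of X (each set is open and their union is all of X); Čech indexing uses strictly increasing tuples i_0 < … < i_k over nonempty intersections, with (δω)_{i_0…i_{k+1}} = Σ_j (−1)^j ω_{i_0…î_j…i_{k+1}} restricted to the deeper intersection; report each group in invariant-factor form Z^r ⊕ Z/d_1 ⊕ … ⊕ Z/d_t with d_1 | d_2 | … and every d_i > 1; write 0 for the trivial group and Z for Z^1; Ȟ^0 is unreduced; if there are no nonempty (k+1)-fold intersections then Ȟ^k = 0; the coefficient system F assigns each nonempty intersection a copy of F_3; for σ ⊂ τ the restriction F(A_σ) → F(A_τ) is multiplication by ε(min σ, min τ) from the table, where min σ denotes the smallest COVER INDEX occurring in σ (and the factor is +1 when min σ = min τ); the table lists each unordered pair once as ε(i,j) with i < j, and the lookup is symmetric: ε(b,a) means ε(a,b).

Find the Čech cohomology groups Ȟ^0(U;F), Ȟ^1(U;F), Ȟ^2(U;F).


intersection data:
  A12={t24,t26,t29} A13={t3,t26,t30} A14={t1,t3,t18} A15={t2,t18,t19} A16={t2,t24,t27} A23={t22,t26,t32} A24={t17,t21,t28} A25={t15,t21,t22} A26={t8,t12,t24,t28} A34={t3,t9,t14} A35={t13,t22,t31} A36={t6,t14,t31} A45={t18,t20,t21} A46={t5,t14,t28} A56={t2,t11,t31}
  A123={t26} A126={t24} A134={t3} A145={t18} A156={t2} A235={t22} A245={t21} A246={t28} A346={t14} A356={t31}
C dims 6,15,10; δ0: rk_F3 6; δ1: rk_F3 9
Ȟ^0 = (6 − 6) − 0 = 0, so Ȟ^0 ≅ 0
Ȟ^1 = (15 − 9) − 6 = 0, so Ȟ^1 ≅ 0
Ȟ^2 = (10 − 0) − 9 = 1, so Ȟ^2 ≅ Z/3

Ȟ^0 ≅ 0; Ȟ^1 ≅ 0; Ȟ^2 ≅ Z/3


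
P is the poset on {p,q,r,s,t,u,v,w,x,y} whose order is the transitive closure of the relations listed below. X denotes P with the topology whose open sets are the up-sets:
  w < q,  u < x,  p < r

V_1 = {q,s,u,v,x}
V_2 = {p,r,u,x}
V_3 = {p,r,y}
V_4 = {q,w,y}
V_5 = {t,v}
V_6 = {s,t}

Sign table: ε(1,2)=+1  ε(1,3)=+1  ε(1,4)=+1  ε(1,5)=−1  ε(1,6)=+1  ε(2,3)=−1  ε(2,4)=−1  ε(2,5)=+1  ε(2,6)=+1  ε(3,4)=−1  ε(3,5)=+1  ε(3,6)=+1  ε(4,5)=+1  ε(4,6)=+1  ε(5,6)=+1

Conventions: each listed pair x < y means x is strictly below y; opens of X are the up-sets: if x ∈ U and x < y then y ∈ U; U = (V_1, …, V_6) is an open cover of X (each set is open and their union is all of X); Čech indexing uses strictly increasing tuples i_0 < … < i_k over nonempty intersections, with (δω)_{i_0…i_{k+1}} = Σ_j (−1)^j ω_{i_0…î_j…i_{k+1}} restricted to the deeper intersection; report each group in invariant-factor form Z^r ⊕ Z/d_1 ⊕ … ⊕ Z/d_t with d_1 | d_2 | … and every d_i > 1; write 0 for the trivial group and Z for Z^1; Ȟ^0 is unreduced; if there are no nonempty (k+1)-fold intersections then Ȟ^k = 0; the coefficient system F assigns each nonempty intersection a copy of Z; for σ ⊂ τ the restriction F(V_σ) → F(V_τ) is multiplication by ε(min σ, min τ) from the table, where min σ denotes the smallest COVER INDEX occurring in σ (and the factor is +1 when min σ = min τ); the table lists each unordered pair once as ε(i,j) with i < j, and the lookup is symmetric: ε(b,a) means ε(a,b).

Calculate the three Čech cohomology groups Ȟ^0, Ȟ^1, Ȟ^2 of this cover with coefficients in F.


Ȟ^0 ≅ 0, Ȟ^1 ≅ Z ⊕ Z/2 and Ȟ^2 ≅ 0

nonempty intersections:
  V12={u,x} V14={q} V15={v} V16={s} V23={p,r} V34={y} V56={t}
C dims 6,7; δ0: rk 6, SNF 1^5·2
Ȟ^0: (6−6)−0=0 ⇒ 0
Ȟ^1: (7−0)−6=1 plus torsion [2] ⇒ Z ⊕ Z/2
Ȟ^2: (0−0)−0=0 ⇒ 0


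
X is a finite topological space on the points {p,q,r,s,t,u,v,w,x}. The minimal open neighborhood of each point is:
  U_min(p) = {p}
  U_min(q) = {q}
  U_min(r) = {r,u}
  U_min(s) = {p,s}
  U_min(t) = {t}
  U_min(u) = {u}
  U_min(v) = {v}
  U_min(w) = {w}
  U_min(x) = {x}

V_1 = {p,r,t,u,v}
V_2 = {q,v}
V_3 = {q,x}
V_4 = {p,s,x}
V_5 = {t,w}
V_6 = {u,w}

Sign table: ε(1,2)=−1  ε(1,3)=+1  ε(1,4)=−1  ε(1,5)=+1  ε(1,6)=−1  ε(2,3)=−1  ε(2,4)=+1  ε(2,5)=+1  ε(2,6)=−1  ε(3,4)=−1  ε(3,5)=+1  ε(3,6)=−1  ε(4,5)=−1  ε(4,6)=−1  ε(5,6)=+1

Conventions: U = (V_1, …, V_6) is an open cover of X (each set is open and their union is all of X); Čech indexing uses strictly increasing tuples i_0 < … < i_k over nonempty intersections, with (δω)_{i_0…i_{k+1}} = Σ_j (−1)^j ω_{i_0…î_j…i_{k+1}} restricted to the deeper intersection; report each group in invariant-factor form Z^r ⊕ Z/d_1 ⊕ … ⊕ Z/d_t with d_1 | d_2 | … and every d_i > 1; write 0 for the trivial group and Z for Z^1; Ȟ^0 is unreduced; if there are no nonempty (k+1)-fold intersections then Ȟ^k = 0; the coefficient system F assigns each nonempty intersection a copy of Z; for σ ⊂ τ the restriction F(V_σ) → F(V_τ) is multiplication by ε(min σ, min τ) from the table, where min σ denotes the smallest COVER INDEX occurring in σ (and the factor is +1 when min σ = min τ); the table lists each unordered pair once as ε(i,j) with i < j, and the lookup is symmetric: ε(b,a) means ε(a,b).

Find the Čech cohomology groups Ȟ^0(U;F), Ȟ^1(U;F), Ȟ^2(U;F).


Ȟ^0 ≅ 0,  Ȟ^1 ≅ Z ⊕ Z/2,  Ȟ^2 ≅ 0

cover nerve:
  V12={v} V14={p} V15={t} V16={u} V23={q} V34={x} V56={w}
C dims 6,7; δ0: rk 6, SNF 1^5·2
Ȟ^0: (6−6)−0=0 ⇒ 0
Ȟ^1: (7−0)−6=1 plus torsion [2] ⇒ Z ⊕ Z/2
Ȟ^2: (0−0)−0=0 ⇒ 0


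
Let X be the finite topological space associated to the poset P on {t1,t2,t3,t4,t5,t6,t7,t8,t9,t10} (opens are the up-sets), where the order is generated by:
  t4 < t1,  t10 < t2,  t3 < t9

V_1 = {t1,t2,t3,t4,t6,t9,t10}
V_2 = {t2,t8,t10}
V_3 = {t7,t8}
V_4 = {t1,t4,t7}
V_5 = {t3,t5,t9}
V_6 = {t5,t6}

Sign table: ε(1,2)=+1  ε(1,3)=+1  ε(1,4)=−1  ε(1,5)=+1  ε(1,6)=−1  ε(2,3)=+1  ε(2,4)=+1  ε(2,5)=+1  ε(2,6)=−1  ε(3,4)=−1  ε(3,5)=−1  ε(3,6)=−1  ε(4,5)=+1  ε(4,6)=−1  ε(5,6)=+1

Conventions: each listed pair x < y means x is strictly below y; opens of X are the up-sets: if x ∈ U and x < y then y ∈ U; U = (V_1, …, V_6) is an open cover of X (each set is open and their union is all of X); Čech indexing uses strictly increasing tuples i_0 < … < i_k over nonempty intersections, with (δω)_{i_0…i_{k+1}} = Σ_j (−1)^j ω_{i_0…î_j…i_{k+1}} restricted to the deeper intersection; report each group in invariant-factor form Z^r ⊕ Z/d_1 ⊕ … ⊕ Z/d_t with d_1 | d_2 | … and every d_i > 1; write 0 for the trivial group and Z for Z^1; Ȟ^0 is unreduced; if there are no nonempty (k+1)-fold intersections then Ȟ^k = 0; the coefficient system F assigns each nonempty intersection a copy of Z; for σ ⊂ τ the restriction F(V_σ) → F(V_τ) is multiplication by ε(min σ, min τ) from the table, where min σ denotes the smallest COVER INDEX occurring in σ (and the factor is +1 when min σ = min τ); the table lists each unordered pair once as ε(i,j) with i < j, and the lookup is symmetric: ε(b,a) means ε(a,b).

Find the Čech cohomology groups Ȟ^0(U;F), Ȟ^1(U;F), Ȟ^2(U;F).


intersection data:
  V12={t2,t10} V14={t1,t4} V15={t3,t9} V16={t6} V23={t8} V34={t7} V56={t5}
C dims 6,7; δ0: rk 6, SNF 1^5·2
Ȟ^0 = (6 − 6) − 0 = 0, so Ȟ^0 ≅ 0
Ȟ^1 = (7 − 0) − 6 = 1 plus torsion [2], so Ȟ^1 ≅ Z ⊕ Z/2
Ȟ^2 = (0 − 0) − 0 = 0, so Ȟ^2 ≅ 0

Ȟ^0 ≅ 0, Ȟ^1 ≅ Z ⊕ Z/2 and Ȟ^2 ≅ 0


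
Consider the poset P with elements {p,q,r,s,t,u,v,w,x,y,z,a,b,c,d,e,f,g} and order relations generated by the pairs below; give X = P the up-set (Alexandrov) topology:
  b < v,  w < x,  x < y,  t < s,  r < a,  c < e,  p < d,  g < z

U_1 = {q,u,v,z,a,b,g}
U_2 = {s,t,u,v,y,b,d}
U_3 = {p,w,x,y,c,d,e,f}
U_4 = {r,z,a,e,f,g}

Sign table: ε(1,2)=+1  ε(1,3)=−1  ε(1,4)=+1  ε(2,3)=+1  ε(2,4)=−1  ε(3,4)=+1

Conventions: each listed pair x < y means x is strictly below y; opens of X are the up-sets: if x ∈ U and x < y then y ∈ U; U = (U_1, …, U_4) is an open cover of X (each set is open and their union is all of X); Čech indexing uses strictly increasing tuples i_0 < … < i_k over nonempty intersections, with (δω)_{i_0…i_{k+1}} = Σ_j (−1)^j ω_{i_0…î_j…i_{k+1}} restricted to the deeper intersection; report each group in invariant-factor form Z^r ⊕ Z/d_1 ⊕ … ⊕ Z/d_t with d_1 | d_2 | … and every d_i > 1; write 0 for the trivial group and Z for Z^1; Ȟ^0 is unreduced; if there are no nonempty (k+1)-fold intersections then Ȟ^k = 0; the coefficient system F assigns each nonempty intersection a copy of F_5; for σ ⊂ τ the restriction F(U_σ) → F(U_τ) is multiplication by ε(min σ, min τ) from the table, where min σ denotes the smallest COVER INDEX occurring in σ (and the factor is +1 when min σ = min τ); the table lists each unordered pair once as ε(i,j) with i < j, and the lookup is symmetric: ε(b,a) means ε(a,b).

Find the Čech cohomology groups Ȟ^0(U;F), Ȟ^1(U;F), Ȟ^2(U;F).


Ȟ^0 = Z/5,  Ȟ^1 = Z/5,  Ȟ^2 = 0

intersection data:
  U12={u,v,b} U14={z,a,g} U23={y,d} U34={e,f}
C dims 4,4; δ0: rk_F5 3
Ȟ^0 = (4 − 3) − 0 = 1, so Ȟ^0 ≅ Z/5
Ȟ^1 = (4 − 0) − 3 = 1, so Ȟ^1 ≅ Z/5
Ȟ^2 = (0 − 0) − 0 = 0, so Ȟ^2 ≅ 0


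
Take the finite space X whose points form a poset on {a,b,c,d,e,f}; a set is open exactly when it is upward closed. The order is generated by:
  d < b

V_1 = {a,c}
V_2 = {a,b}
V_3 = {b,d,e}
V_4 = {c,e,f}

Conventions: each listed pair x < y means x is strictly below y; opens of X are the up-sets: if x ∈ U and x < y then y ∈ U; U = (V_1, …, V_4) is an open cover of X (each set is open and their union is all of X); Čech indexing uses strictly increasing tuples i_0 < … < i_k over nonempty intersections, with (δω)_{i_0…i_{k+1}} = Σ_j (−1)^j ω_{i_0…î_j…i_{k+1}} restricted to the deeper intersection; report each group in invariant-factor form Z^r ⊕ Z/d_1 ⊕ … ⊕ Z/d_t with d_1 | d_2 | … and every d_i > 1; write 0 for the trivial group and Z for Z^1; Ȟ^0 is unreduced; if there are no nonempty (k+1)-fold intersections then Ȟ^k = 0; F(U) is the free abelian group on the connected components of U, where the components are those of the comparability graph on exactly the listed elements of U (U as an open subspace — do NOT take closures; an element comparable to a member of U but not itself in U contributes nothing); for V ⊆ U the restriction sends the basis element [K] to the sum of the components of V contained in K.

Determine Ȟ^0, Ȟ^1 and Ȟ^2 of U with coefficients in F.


Ȟ^0(U;F) ≅ Z^5, Ȟ^1(U;F) ≅ 0 and Ȟ^2(U;F) ≅ 0

nerve of the cover:
  V12={a} V14={c} V23={b} V34={e}
components per intersection:
  V1: {a} {c}
  V2: {a} {b}
  V3: {b,d} {e}
  V4: {c} {e} {f}
  V12: {a}
  V14: {c}
  V23: {b}
  V34: {e}
C dims 9,4; δ0: rk 4, SNF 1^4
Ȟ^0 = (9 − 4) − 0 = 5, so Ȟ^0 ≅ Z^5
Ȟ^1 = (4 − 0) − 4 = 0, so Ȟ^1 ≅ 0
Ȟ^2 = (0 − 0) − 0 = 0, so Ȟ^2 ≅ 0


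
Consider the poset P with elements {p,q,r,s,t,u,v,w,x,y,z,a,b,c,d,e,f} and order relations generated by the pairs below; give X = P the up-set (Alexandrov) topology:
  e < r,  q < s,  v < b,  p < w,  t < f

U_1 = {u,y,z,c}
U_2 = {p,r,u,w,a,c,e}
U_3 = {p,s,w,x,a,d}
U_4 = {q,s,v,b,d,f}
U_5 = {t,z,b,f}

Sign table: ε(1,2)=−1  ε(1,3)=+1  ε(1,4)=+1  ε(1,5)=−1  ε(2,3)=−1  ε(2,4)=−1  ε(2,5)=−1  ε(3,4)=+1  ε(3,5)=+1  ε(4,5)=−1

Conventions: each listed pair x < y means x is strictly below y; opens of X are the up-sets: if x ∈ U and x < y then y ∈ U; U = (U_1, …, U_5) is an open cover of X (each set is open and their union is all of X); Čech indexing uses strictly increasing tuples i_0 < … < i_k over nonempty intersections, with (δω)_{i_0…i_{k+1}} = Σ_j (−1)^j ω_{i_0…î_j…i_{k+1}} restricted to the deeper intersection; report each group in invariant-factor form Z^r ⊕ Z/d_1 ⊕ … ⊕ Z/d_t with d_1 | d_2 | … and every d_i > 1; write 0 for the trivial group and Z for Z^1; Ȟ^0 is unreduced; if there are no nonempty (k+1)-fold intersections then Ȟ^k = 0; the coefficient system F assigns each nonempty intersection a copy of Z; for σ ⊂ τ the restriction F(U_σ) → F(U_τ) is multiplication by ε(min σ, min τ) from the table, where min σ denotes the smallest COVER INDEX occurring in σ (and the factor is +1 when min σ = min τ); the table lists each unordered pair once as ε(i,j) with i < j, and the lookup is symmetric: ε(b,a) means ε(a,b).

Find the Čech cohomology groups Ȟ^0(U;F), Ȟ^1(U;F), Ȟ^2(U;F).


Ȟ^0 = Z,  Ȟ^1 = Z,  Ȟ^2 = 0

nonempty overlaps:
  U12={u,c} U15={z} U23={p,w,a} U34={s,d} U45={b,f}
C dims 5,5; δ0: rk 4, SNF 1^4
degree 0: 5−4−0 = 1 → Ȟ^0 ≅ Z
degree 1: 5−0−4 = 1 → Ȟ^1 ≅ Z
degree 2: 0−0−0 = 0 → Ȟ^2 ≅ 0
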